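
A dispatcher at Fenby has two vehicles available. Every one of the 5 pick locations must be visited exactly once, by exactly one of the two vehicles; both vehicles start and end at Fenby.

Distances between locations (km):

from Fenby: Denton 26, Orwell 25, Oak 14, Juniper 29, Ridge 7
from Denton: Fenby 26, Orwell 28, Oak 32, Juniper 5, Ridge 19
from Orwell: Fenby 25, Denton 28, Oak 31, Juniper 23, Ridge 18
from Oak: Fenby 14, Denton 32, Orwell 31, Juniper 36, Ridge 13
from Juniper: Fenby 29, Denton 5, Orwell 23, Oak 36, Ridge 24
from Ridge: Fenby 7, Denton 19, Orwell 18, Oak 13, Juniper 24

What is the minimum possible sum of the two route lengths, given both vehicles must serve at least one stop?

There are 2^4 − 1 = 15 ways to divide the 5 stops into two non-empty groups. For each, the best each vehicle can do is its own shortest tour through its group:
  {Denton} + {Orwell, Oak, Juniper, Ridge}: 52 + 97 = 149
  {Orwell} + {Denton, Oak, Juniper, Ridge}: 50 + 80 = 130
  {Denton, Orwell} + {Oak, Juniper, Ridge}: 79 + 80 = 159
  {Oak} + {Denton, Orwell, Juniper, Ridge}: 28 + 79 = 107
  {Denton, Oak} + {Orwell, Juniper, Ridge}: 72 + 77 = 149
  {Orwell, Oak} + {Denton, Juniper, Ridge}: 70 + 60 = 130
  … (15 splits in total)
Best: vehicle 1 Fenby → Oak → Fenby = 28; vehicle 2 Fenby → Denton → Juniper → Orwell → Ridge → Fenby = 79; combined 107.

107 km — the smallest possible combined total.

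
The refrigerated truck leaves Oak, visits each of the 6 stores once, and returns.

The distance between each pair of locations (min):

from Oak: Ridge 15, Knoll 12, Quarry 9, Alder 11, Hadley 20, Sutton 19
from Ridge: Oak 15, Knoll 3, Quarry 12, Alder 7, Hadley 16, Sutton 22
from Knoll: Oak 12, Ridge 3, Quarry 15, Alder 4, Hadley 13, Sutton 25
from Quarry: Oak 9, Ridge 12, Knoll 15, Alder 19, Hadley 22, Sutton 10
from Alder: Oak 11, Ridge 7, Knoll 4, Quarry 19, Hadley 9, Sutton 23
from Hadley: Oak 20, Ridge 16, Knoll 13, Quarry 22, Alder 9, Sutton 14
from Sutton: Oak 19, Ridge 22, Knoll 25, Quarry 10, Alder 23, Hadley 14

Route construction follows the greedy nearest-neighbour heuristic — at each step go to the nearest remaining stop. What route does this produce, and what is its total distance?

Total distance 64 min via the nearest-neighbour route Oak → Quarry → Sutton → Hadley → Alder → Knoll → Ridge → Oak.

At Oak the remaining stops are Quarry 9, Alder 11, Knoll 12, Ridge 15, Sutton 19, Hadley 20; go to Quarry.
At Quarry the remaining stops are Sutton 10, Ridge 12, Knoll 15, Alder 19, Hadley 22; go to Sutton.
At Sutton the remaining stops are Hadley 14, Ridge 22, Alder 23, Knoll 25; go to Hadley.
At Hadley the remaining stops are Alder 9, Knoll 13, Ridge 16; go to Alder.
At Alder the remaining stops are Knoll 4, Ridge 7; go to Knoll.
At Knoll the remaining stops are Ridge 3; go to Ridge.
Return Ridge→Oak: 15.
Total = 9 + 10 + 14 + 9 + 4 + 3 + 15 = 64.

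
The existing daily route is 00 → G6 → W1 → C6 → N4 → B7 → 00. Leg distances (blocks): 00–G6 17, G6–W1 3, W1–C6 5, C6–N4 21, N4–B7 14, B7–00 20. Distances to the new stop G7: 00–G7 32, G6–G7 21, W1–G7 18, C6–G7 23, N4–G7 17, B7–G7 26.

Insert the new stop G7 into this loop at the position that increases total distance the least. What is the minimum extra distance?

Insertion cost between consecutive stops i–j is d(i,G7) + d(G7,j) − d(i,j):
  between 00 and G6: 32 + 21 − 17 = 36
  between G6 and W1: 21 + 18 − 3 = 36
  between W1 and C6: 18 + 23 − 5 = 36
  between C6 and N4: 23 + 17 − 21 = 19
  between N4 and B7: 17 + 26 − 14 = 29
  between B7 and 00: 26 + 32 − 20 = 38
Cheapest insertion is between C6 and N4, adding 19.
New total = 80 + 19 = 99.

+19 blocks — insert G7 between C6 and N4.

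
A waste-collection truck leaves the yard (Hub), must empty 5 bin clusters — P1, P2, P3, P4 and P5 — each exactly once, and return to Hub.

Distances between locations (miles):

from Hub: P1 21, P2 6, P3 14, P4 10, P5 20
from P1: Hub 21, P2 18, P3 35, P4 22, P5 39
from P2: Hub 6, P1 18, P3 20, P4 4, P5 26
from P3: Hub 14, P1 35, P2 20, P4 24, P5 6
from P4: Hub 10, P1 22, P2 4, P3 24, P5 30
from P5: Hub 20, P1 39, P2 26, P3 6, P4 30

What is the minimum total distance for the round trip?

With 5 stops there are 5!/2 = 60 distinct round trips (a route and its reverse cost the same).
Hub - P1 - P2 - P3 - P4 - P5 - Hub: 21+18+20+24+30+20 = 133
Hub - P1 - P2 - P3 - P5 - P4 - Hub: 21+18+20+6+30+10 = 105
Hub - P1 - P2 - P4 - P3 - P5 - Hub: 21+18+4+24+6+20 = 93
Hub - P1 - P2 - P4 - P5 - P3 - Hub: 21+18+4+30+6+14 = 93
Hub - P1 - P2 - P5 - P3 - P4 - Hub: 21+18+26+6+24+10 = 105
Hub - P1 - P2 - P5 - P4 - P3 - Hub: 21+18+26+30+24+14 = 133
Hub - P1 - P3 - P2 - P4 - P5 - Hub: 21+35+20+4+30+20 = 130
Hub - P1 - P3 - P2 - P5 - P4 - Hub: 21+35+20+26+30+10 = 142
Hub - P1 - P3 - P4 - P2 - P5 - Hub: 21+35+24+4+26+20 = 130
Hub - P1 - P3 - P4 - P5 - P2 - Hub: 21+35+24+30+26+6 = 142
Hub - P1 - P3 - P5 - P2 - P4 - Hub: 21+35+6+26+4+10 = 102
Hub - P1 - P3 - P5 - P4 - P2 - Hub: 21+35+6+30+4+6 = 102
Hub - P1 - P4 - P2 - P3 - P5 - Hub: 21+22+4+20+6+20 = 93
Hub - P1 - P4 - P2 - P5 - P3 - Hub: 21+22+4+26+6+14 = 93
… (46 more)
Hub - P2 - P4 - P1 - P5 - P3 - Hub: 6+4+22+39+6+14 = 91  ← best
The minimum is 91.
One optimal route: Hub → P2 → P4 → P1 → P5 → P3 → Hub (or its reverse).

Minimum total distance: 91 miles.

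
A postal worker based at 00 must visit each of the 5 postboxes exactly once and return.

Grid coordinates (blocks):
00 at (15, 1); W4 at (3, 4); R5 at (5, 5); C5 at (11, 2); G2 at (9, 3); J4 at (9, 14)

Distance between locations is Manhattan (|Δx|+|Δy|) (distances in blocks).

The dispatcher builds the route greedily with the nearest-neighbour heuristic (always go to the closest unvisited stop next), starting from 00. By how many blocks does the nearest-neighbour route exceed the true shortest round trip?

2 blocks longer than the optimal tour.

00: C5=5, G2=8, R5=14, W4=15, J4=19 ⇒ C5
C5: G2=3, R5=9, W4=10, J4=14 ⇒ G2
G2: R5=6, W4=7, J4=11 ⇒ R5
R5: W4=3, J4=13 ⇒ W4
W4: J4=16 ⇒ J4
NN route 00 → C5 → G2 → R5 → W4 → J4 → 00 costs 52.
Optimal: 00 → W4 → R5 → J4 → G2 → C5 → 00 costs 50 (by enumerating all 60 distinct tours).
Excess = 52 − 50 = 2.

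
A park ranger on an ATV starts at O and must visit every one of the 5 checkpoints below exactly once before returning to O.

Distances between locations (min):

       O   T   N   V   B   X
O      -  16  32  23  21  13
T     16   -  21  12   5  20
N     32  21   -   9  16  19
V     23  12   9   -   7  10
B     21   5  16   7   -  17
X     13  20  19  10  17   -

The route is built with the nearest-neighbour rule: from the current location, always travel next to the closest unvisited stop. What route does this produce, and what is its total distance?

88 min along O → X → V → B → T → N → O.

O → [X:13 / T:16 / B:21 / V:23 / N:32] → X (13)
X → [V:10 / B:17 / N:19 / T:20] → V (10)
V → [B:7 / N:9 / T:12] → B (7)
B → [T:5 / N:16] → T (5)
T → [N:21] → N (21)
Return N→O: 32.
Total = 13 + 10 + 7 + 5 + 21 + 32 = 88.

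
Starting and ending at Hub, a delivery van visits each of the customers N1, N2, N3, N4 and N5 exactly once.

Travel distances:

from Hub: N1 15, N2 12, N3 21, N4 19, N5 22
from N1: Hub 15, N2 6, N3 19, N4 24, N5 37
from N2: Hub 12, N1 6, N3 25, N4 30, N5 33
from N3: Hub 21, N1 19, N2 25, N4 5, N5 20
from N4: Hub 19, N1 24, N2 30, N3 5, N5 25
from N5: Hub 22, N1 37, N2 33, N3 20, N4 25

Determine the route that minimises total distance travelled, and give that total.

Minimum total distance: 89.

Hub → N1 → N2 → N3 → N4 → N5 → Hub: 15+6+25+5+25+22 = 98
Hub → N1 → N2 → N3 → N5 → N4 → Hub: 15+6+25+20+25+19 = 110
Hub → N1 → N2 → N4 → N3 → N5 → Hub: 15+6+30+5+20+22 = 98
Hub → N1 → N2 → N4 → N5 → N3 → Hub: 15+6+30+25+20+21 = 117
Hub → N1 → N2 → N5 → N3 → N4 → Hub: 15+6+33+20+5+19 = 98
Hub → N1 → N2 → N5 → N4 → N3 → Hub: 15+6+33+25+5+21 = 105
Hub → N1 → N3 → N2 → N4 → N5 → Hub: 15+19+25+30+25+22 = 136
Hub → N1 → N3 → N2 → N5 → N4 → Hub: 15+19+25+33+25+19 = 136
Hub → N1 → N3 → N4 → N2 → N5 → Hub: 15+19+5+30+33+22 = 124
Hub → N1 → N3 → N4 → N5 → N2 → Hub: 15+19+5+25+33+12 = 109
Hub → N1 → N3 → N5 → N2 → N4 → Hub: 15+19+20+33+30+19 = 136
Hub → N1 → N3 → N5 → N4 → N2 → Hub: 15+19+20+25+30+12 = 121
Hub → N1 → N4 → N2 → N3 → N5 → Hub: 15+24+30+25+20+22 = 136
Hub → N1 → N4 → N2 → N5 → N3 → Hub: 15+24+30+33+20+21 = 143
… (46 more)
Hub → N2 → N1 → N3 → N4 → N5 → Hub: 12+6+19+5+25+22 = 89  ← best
The minimum is 89.
One optimal route: Hub → N2 → N1 → N3 → N4 → N5 → Hub (or its reverse).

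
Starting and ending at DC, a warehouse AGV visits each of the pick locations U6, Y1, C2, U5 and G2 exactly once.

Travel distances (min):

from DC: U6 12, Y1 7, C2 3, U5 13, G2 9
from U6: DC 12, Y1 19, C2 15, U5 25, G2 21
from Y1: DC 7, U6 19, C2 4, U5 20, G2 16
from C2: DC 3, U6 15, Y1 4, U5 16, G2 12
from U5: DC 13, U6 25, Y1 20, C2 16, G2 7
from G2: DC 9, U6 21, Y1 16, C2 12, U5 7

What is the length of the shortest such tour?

Minimum total distance: 67 min.

DC - U6 - Y1 - C2 - U5 - G2 - DC: 12+19+4+16+7+9 = 67
DC - U6 - Y1 - C2 - G2 - U5 - DC: 12+19+4+12+7+13 = 67
DC - U6 - Y1 - U5 - C2 - G2 - DC: 12+19+20+16+12+9 = 88
DC - U6 - Y1 - U5 - G2 - C2 - DC: 12+19+20+7+12+3 = 73
DC - U6 - Y1 - G2 - C2 - U5 - DC: 12+19+16+12+16+13 = 88
DC - U6 - Y1 - G2 - U5 - C2 - DC: 12+19+16+7+16+3 = 73
DC - U6 - C2 - Y1 - U5 - G2 - DC: 12+15+4+20+7+9 = 67
DC - U6 - C2 - Y1 - G2 - U5 - DC: 12+15+4+16+7+13 = 67
DC - U6 - C2 - U5 - Y1 - G2 - DC: 12+15+16+20+16+9 = 88
DC - U6 - C2 - U5 - G2 - Y1 - DC: 12+15+16+7+16+7 = 73
DC - U6 - C2 - G2 - Y1 - U5 - DC: 12+15+12+16+20+13 = 88
DC - U6 - C2 - G2 - U5 - Y1 - DC: 12+15+12+7+20+7 = 73
DC - U6 - U5 - Y1 - C2 - G2 - DC: 12+25+20+4+12+9 = 82
DC - U6 - U5 - Y1 - G2 - C2 - DC: 12+25+20+16+12+3 = 88
… (46 more)
The minimum is 67.
One optimal route: DC → U6 → Y1 → C2 → U5 → G2 → DC (or its reverse).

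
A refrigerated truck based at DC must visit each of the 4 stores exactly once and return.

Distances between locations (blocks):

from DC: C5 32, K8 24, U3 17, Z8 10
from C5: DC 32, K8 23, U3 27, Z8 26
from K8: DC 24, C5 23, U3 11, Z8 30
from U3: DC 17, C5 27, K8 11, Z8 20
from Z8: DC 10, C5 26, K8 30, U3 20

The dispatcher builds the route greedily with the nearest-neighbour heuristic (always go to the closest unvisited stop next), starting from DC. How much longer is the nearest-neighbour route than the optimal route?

Excess over optimum: 9 blocks.

DC: Z8=10, U3=17, K8=24, C5=32 ⇒ Z8
Z8: U3=20, C5=26, K8=30 ⇒ U3
U3: K8=11, C5=27 ⇒ K8
K8: C5=23 ⇒ C5
NN route DC → Z8 → U3 → K8 → C5 → DC costs 96.
Optimal: DC → U3 → K8 → C5 → Z8 → DC costs 87 (by enumerating all 12 distinct tours).
Excess = 96 − 87 = 9.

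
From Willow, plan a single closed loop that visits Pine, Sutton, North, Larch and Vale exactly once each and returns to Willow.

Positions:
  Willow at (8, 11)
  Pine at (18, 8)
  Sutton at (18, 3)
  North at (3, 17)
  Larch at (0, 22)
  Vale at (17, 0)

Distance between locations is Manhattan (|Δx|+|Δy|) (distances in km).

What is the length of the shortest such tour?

80 km — the shortest possible round trip.

Willow - Pine - Sutton - North - Larch - Vale - Willow: 13+5+29+8+39+20 = 114
Willow - Pine - Sutton - North - Vale - Larch - Willow: 13+5+29+31+39+19 = 136
Willow - Pine - Sutton - Larch - North - Vale - Willow: 13+5+37+8+31+20 = 114
Willow - Pine - Sutton - Larch - Vale - North - Willow: 13+5+37+39+31+11 = 136
Willow - Pine - Sutton - Vale - North - Larch - Willow: 13+5+4+31+8+19 = 80
Willow - Pine - Sutton - Vale - Larch - North - Willow: 13+5+4+39+8+11 = 80
Willow - Pine - North - Sutton - Larch - Vale - Willow: 13+24+29+37+39+20 = 162
Willow - Pine - North - Sutton - Vale - Larch - Willow: 13+24+29+4+39+19 = 128
Willow - Pine - North - Larch - Sutton - Vale - Willow: 13+24+8+37+4+20 = 106
Willow - Pine - North - Larch - Vale - Sutton - Willow: 13+24+8+39+4+18 = 106
Willow - Pine - North - Vale - Sutton - Larch - Willow: 13+24+31+4+37+19 = 128
Willow - Pine - North - Vale - Larch - Sutton - Willow: 13+24+31+39+37+18 = 162
Willow - Pine - Larch - Sutton - North - Vale - Willow: 13+32+37+29+31+20 = 162
Willow - Pine - Larch - Sutton - Vale - North - Willow: 13+32+37+4+31+11 = 128
… (46 more)
The minimum is 80.
One optimal route: Willow → Pine → Sutton → Vale → North → Larch → Willow (or its reverse).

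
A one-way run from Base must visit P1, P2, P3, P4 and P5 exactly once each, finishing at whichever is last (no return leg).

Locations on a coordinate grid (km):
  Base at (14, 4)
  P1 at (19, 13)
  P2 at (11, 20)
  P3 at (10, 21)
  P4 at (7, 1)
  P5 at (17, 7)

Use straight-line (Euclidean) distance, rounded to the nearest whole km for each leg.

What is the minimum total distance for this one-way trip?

There are 5! = 120 possible orderings.
Base→P1→P2→P3→P4→P5: 10+11+1+20+12 = 54
Base→P1→P2→P3→P5→P4: 10+11+1+16+12 = 50
Base→P1→P2→P4→P3→P5: 10+11+19+20+16 = 76
Base→P1→P2→P4→P5→P3: 10+11+19+12+16 = 68
Base→P1→P2→P5→P3→P4: 10+11+14+16+20 = 71
Base→P1→P2→P5→P4→P3: 10+11+14+12+20 = 67
Base→P1→P3→P2→P4→P5: 10+12+1+19+12 = 54
Base→P1→P3→P2→P5→P4: 10+12+1+14+12 = 49
Base→P1→P3→P4→P2→P5: 10+12+20+19+14 = 75
Base→P1→P3→P4→P5→P2: 10+12+20+12+14 = 68
Base→P1→P3→P5→P2→P4: 10+12+16+14+19 = 71
Base→P1→P3→P5→P4→P2: 10+12+16+12+19 = 69
Base→P1→P4→P2→P3→P5: 10+17+19+1+16 = 63
Base→P1→P4→P2→P5→P3: 10+17+19+14+16 = 76
… (106 more)
Base→P4→P5→P1→P2→P3: 8+12+6+11+1 = 38  ← best
The minimum is 38.
One shortest path: Base → P4 → P5 → P1 → P2 → P3.

Shortest open route: 38 km.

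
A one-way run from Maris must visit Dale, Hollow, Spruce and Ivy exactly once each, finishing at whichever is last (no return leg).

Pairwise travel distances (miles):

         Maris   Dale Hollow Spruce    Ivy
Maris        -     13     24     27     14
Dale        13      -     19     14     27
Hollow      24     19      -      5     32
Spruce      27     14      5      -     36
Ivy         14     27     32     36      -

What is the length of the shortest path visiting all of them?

There are 4! = 24 possible orderings.
Maris → Dale → Hollow → Spruce → Ivy: 13+19+5+36 = 73
Maris → Dale → Hollow → Ivy → Spruce: 13+19+32+36 = 100
Maris → Dale → Spruce → Hollow → Ivy: 13+14+5+32 = 64
Maris → Dale → Spruce → Ivy → Hollow: 13+14+36+32 = 95
Maris → Dale → Ivy → Hollow → Spruce: 13+27+32+5 = 77
Maris → Dale → Ivy → Spruce → Hollow: 13+27+36+5 = 81
Maris → Hollow → Dale → Spruce → Ivy: 24+19+14+36 = 93
Maris → Hollow → Dale → Ivy → Spruce: 24+19+27+36 = 106
Maris → Hollow → Spruce → Dale → Ivy: 24+5+14+27 = 70
Maris → Hollow → Spruce → Ivy → Dale: 24+5+36+27 = 92
Maris → Hollow → Ivy → Dale → Spruce: 24+32+27+14 = 97
Maris → Hollow → Ivy → Spruce → Dale: 24+32+36+14 = 106
Maris → Spruce → Dale → Hollow → Ivy: 27+14+19+32 = 92
Maris → Spruce → Dale → Ivy → Hollow: 27+14+27+32 = 100
… (10 more)
Maris → Ivy → Dale → Spruce → Hollow: 14+27+14+5 = 60  ← best
The minimum is 60.
One shortest path: Maris → Ivy → Dale → Spruce → Hollow.

Minimum one-way distance = 60 miles.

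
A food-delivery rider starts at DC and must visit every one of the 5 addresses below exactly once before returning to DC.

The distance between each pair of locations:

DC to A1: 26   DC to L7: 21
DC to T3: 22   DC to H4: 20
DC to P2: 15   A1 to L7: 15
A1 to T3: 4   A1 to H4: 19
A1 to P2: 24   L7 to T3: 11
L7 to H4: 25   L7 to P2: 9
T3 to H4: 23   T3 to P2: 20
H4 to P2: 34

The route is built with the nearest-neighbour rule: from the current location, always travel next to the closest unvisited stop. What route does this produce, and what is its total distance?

At DC the remaining stops are P2 15, H4 20, L7 21, T3 22, A1 26; go to P2.
At P2 the remaining stops are L7 9, T3 20, A1 24, H4 34; go to L7.
At L7 the remaining stops are T3 11, A1 15, H4 25; go to T3.
At T3 the remaining stops are A1 4, H4 23; go to A1.
At A1 the remaining stops are H4 19; go to H4.
Return H4→DC: 20.
Total = 15 + 9 + 11 + 4 + 19 + 20 = 78.

78 along DC → P2 → L7 → T3 → A1 → H4 → DC.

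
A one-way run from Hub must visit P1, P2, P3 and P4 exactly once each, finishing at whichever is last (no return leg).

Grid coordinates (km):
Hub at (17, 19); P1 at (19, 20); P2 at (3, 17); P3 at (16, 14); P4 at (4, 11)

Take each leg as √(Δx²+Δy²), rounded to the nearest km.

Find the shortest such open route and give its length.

Minimum one-way distance = 27 km.

There are 4! = 24 possible orderings.
Hub → P1 → P2 → P3 → P4: 2+16+13+12 = 43
Hub → P1 → P2 → P4 → P3: 2+16+6+12 = 36
Hub → P1 → P3 → P2 → P4: 2+7+13+6 = 28
Hub → P1 → P3 → P4 → P2: 2+7+12+6 = 27
Hub → P1 → P4 → P2 → P3: 2+17+6+13 = 38
Hub → P1 → P4 → P3 → P2: 2+17+12+13 = 44
Hub → P2 → P1 → P3 → P4: 14+16+7+12 = 49
Hub → P2 → P1 → P4 → P3: 14+16+17+12 = 59
Hub → P2 → P3 → P1 → P4: 14+13+7+17 = 51
Hub → P2 → P3 → P4 → P1: 14+13+12+17 = 56
Hub → P2 → P4 → P1 → P3: 14+6+17+7 = 44
Hub → P2 → P4 → P3 → P1: 14+6+12+7 = 39
Hub → P3 → P1 → P2 → P4: 5+7+16+6 = 34
Hub → P3 → P1 → P4 → P2: 5+7+17+6 = 35
… (10 more)
The minimum is 27.
One shortest path: Hub → P1 → P3 → P4 → P2.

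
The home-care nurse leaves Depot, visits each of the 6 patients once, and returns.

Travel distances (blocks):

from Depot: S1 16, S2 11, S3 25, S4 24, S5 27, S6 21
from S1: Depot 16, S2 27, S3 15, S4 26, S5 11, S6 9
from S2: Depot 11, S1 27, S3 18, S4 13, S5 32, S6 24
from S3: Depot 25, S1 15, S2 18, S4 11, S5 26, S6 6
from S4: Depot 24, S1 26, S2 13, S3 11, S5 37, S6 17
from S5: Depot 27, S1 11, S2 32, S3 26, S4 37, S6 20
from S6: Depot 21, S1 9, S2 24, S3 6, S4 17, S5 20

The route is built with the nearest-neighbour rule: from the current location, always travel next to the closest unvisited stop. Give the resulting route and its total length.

88 blocks along Depot → S2 → S4 → S3 → S6 → S1 → S5 → Depot.

Depot → [S2:11 / S1:16 / S6:21 / S4:24 / S3:25 / S5:27] → S2 (11)
S2 → [S4:13 / S3:18 / S6:24 / S1:27 / S5:32] → S4 (13)
S4 → [S3:11 / S6:17 / S1:26 / S5:37] → S3 (11)
S3 → [S6:6 / S1:15 / S5:26] → S6 (6)
S6 → [S1:9 / S5:20] → S1 (9)
S1 → [S5:11] → S5 (11)
Return S5→Depot: 27.
Total = 11 + 13 + 11 + 6 + 9 + 11 + 27 = 88.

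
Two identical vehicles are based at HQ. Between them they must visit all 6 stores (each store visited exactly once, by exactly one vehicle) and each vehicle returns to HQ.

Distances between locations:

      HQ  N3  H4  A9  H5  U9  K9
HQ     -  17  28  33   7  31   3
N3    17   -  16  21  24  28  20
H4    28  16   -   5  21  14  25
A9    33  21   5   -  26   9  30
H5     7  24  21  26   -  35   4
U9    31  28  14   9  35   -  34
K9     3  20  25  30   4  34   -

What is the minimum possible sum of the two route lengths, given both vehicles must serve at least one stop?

Check every non-empty split of the stops between the two vehicles; for each half take its own optimal tour:
  {N3} + {H4, A9, H5, U9, K9}: 34 + 73 = 107
  {H4} + {N3, A9, H5, U9, K9}: 56 + 87 = 143
  {N3, H4} + {A9, H5, U9, K9}: 61 + 73 = 134
  {A9} + {N3, H4, H5, U9, K9}: 66 + 87 = 153
  {N3, A9} + {H4, H5, U9, K9}: 71 + 73 = 144
  {H4, A9} + {N3, H5, U9, K9}: 66 + 87 = 153
  … (31 splits in total)
  {N3, H4, A9, U9} + {H5, K9}: 78 + 14 = 92  ← best
Best: vehicle 1 HQ → N3 → H4 → A9 → U9 → HQ = 78; vehicle 2 HQ → H5 → K9 → HQ = 14; combined 92.

92 — the smallest possible combined total.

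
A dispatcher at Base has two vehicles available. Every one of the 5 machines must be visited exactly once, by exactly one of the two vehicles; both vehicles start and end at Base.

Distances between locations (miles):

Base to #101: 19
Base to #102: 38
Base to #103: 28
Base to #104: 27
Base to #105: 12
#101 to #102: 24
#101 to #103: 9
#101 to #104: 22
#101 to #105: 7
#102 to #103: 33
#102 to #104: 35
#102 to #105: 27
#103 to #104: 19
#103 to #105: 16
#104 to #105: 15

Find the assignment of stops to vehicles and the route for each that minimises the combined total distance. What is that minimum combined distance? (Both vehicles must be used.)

141 miles — the smallest possible combined total.

Try each way of splitting the stops between the two vehicles (each non-empty) and, for each split, find the best tour for each vehicle:
  {#101} + {#102, #103, #104, #105}: 38 + 117 = 155
  {#102} + {#101, #103, #104, #105}: 76 + 74 = 150
  {#101, #102} + {#103, #104, #105}: 81 + 74 = 155
  {#103} + {#101, #102, #104, #105}: 56 + 105 = 161
  {#101, #103} + {#102, #104, #105}: 56 + 100 = 156
  {#102, #103} + {#101, #104, #105}: 99 + 68 = 167
  … (15 splits in total)
  {#101, #102, #103, #104} + {#105}: 117 + 24 = 141  ← best
Best: vehicle 1 Base → #102 → #101 → #103 → #104 → Base = 117; vehicle 2 Base → #105 → Base = 24; combined 141.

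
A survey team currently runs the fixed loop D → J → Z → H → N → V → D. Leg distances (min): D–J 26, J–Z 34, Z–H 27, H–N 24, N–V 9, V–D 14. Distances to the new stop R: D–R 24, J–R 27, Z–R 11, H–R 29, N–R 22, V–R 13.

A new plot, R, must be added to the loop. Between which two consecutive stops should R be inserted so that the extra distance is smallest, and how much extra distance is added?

Adding 4 min by placing R on the J–Z leg.

Insertion cost between consecutive stops i–j is d(i,R) + d(R,j) − d(i,j):
  between D and J: 24 + 27 − 26 = 25
  between J and Z: 27 + 11 − 34 = 4
  between Z and H: 11 + 29 − 27 = 13
  between H and N: 29 + 22 − 24 = 27
  between N and V: 22 + 13 − 9 = 26
  between V and D: 13 + 24 − 14 = 23
Cheapest insertion is between J and Z, adding 4.
New total = 134 + 4 = 138.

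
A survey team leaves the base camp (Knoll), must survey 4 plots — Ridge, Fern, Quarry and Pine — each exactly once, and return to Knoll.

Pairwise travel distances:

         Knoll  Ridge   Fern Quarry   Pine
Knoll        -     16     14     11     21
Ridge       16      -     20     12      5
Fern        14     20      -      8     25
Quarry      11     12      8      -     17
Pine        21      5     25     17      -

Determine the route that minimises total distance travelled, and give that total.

There are 12 distinct closed tours to check (reversals are equivalent).
Knoll→Ridge→Fern→Quarry→Pine→Knoll: 16+20+8+17+21 = 82
Knoll→Ridge→Fern→Pine→Quarry→Knoll: 16+20+25+17+11 = 89
Knoll→Ridge→Quarry→Fern→Pine→Knoll: 16+12+8+25+21 = 82
Knoll→Ridge→Quarry→Pine→Fern→Knoll: 16+12+17+25+14 = 84
Knoll→Ridge→Pine→Fern→Quarry→Knoll: 16+5+25+8+11 = 65
Knoll→Ridge→Pine→Quarry→Fern→Knoll: 16+5+17+8+14 = 60
Knoll→Fern→Ridge→Quarry→Pine→Knoll: 14+20+12+17+21 = 84
Knoll→Fern→Ridge→Pine→Quarry→Knoll: 14+20+5+17+11 = 67
Knoll→Fern→Quarry→Ridge→Pine→Knoll: 14+8+12+5+21 = 60
Knoll→Fern→Pine→Ridge→Quarry→Knoll: 14+25+5+12+11 = 67
Knoll→Quarry→Ridge→Fern→Pine→Knoll: 11+12+20+25+21 = 89
Knoll→Quarry→Fern→Ridge→Pine→Knoll: 11+8+20+5+21 = 65
The minimum is 60.
One optimal route: Knoll → Ridge → Pine → Quarry → Fern → Knoll (or its reverse).

60 — the shortest possible round trip.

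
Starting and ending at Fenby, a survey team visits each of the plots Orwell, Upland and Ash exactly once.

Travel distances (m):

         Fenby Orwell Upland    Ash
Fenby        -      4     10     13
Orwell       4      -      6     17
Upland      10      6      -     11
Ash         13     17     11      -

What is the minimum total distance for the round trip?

Shortest round trip = 34 m.

With 3 stops there are 3!/2 = 3 distinct round trips (a route and its reverse cost the same).
Fenby-Orwell-Upland-Ash-Fenby: 4+6+11+13 = 34
Fenby-Orwell-Ash-Upland-Fenby: 4+17+11+10 = 42
Fenby-Upland-Orwell-Ash-Fenby: 10+6+17+13 = 46
The minimum is 34.
One optimal route: Fenby → Orwell → Upland → Ash → Fenby (or its reverse).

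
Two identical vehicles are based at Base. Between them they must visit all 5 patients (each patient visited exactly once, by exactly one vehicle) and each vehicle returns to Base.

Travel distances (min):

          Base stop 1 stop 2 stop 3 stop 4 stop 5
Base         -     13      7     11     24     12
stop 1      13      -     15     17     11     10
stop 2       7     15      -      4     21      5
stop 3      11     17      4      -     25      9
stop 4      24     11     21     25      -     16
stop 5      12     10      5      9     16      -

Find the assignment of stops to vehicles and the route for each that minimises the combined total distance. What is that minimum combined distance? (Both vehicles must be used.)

There are 2^4 − 1 = 15 ways to divide the 5 stops into two non-empty groups. For each, the best each vehicle can do is its own shortest tour through its group:
  {stop 1} + {stop 2, stop 3, stop 4, stop 5}: 26 + 60 = 86
  {stop 2} + {stop 1, stop 3, stop 4, stop 5}: 14 + 60 = 74
  {stop 1, stop 2} + {stop 3, stop 4, stop 5}: 35 + 60 = 95
  {stop 3} + {stop 1, stop 2, stop 4, stop 5}: 22 + 52 = 74
  {stop 1, stop 3} + {stop 2, stop 4, stop 5}: 41 + 52 = 93
  {stop 2, stop 3} + {stop 1, stop 4, stop 5}: 22 + 52 = 74
  … (15 splits in total)
Best: vehicle 1 Base → stop 2 → Base = 14; vehicle 2 Base → stop 1 → stop 4 → stop 5 → stop 3 → Base = 60; combined 74.

Minimum combined distance: 74 min.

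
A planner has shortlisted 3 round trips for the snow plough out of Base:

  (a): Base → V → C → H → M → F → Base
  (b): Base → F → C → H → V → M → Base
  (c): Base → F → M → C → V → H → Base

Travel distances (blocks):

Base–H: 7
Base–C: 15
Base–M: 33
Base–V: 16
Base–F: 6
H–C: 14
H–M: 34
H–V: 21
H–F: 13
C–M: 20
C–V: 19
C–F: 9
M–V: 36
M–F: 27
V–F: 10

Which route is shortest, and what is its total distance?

(a): 16 + 19 + 14 + 34 + 27 + 6 = 116
(b): 6 + 9 + 14 + 21 + 36 + 33 = 119
(c): 6 + 27 + 20 + 19 + 21 + 7 = 100

100 blocks — (c) is the shortest.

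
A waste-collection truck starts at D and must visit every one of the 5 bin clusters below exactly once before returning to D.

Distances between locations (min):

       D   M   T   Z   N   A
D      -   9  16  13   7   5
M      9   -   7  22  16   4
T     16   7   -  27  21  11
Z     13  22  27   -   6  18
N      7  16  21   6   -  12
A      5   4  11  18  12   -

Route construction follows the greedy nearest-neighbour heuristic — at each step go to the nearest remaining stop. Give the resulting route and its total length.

From D: distances to unvisited — A=5, N=7, M=9, Z=13, T=16. Nearest is A (5).
From A: distances to unvisited — M=4, T=11, N=12, Z=18. Nearest is M (4).
From M: distances to unvisited — T=7, N=16, Z=22. Nearest is T (7).
From T: distances to unvisited — N=21, Z=27. Nearest is N (21).
From N: distances to unvisited — Z=6. Nearest is Z (6).
Return Z→D: 13.
Total = 5 + 4 + 7 + 21 + 6 + 13 = 56.

Total distance 56 min via the nearest-neighbour route D → A → M → T → N → Z → D.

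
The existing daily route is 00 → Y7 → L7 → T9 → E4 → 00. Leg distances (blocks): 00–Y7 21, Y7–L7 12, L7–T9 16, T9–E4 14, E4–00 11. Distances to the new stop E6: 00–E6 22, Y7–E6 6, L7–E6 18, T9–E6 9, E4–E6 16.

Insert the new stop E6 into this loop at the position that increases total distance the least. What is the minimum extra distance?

+7 blocks — insert E6 between 00 and Y7.

Insertion cost between consecutive stops i–j is d(i,E6) + d(E6,j) − d(i,j):
  between 00 and Y7: 22 + 6 − 21 = 7
  between Y7 and L7: 6 + 18 − 12 = 12
  between L7 and T9: 18 + 9 − 16 = 11
  between T9 and E4: 9 + 16 − 14 = 11
  between E4 and 00: 16 + 22 − 11 = 27
Cheapest insertion is between 00 and Y7, adding 7.
New total = 74 + 7 = 81.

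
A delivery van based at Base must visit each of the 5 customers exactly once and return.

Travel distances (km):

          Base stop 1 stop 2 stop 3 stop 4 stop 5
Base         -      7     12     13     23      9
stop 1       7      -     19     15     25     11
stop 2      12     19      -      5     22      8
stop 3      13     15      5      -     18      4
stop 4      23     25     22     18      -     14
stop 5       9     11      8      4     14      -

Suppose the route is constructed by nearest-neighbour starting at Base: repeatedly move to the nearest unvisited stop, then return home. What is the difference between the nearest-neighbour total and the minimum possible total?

Base: stop 1=7, stop 5=9, stop 2=12, stop 3=13, stop 4=23 ⇒ stop 1
stop 1: stop 5=11, stop 3=15, stop 2=19, stop 4=25 ⇒ stop 5
stop 5: stop 3=4, stop 2=8, stop 4=14 ⇒ stop 3
stop 3: stop 2=5, stop 4=18 ⇒ stop 2
stop 2: stop 4=22 ⇒ stop 4
NN route Base → stop 1 → stop 5 → stop 3 → stop 2 → stop 4 → Base costs 72.
Optimal: Base → stop 1 → stop 4 → stop 5 → stop 3 → stop 2 → Base costs 67 (by enumerating all 60 distinct tours).
Excess = 72 − 67 = 5.

The nearest-neighbour route is 5 km longer than optimal.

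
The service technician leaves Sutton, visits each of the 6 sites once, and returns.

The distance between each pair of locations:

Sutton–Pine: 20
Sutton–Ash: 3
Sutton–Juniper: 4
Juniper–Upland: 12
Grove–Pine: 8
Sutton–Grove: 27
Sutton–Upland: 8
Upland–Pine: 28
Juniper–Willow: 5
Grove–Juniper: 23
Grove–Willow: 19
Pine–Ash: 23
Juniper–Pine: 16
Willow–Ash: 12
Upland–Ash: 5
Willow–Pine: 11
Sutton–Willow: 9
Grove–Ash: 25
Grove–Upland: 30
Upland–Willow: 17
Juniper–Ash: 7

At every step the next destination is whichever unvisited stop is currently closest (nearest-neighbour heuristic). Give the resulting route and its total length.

Sutton → [Ash:3 / Juniper:4 / Upland:8 / Willow:9 / Pine:20 / Grove:27] → Ash (3)
Ash → [Upland:5 / Juniper:7 / Willow:12 / Pine:23 / Grove:25] → Upland (5)
Upland → [Juniper:12 / Willow:17 / Pine:28 / Grove:30] → Juniper (12)
Juniper → [Willow:5 / Pine:16 / Grove:23] → Willow (5)
Willow → [Pine:11 / Grove:19] → Pine (11)
Pine → [Grove:8] → Grove (8)
Return Grove→Sutton: 27.
Total = 3 + 5 + 12 + 5 + 11 + 8 + 27 = 71.

71 along Sutton → Ash → Upland → Juniper → Willow → Pine → Grove → Sutton.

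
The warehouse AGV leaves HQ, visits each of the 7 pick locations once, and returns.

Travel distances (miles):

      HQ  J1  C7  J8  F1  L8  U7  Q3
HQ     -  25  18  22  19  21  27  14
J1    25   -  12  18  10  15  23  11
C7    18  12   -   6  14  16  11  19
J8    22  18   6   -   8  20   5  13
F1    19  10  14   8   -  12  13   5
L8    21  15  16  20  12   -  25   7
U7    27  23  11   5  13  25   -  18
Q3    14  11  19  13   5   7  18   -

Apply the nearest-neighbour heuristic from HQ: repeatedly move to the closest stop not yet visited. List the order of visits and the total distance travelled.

Total distance 91 miles via the nearest-neighbour route HQ → Q3 → F1 → J8 → U7 → C7 → J1 → L8 → HQ.

At HQ the remaining stops are Q3 14, C7 18, F1 19, L8 21, J8 22, J1 25, U7 27; go to Q3.
At Q3 the remaining stops are F1 5, L8 7, J1 11, J8 13, U7 18, C7 19; go to F1.
At F1 the remaining stops are J8 8, J1 10, L8 12, U7 13, C7 14; go to J8.
At J8 the remaining stops are U7 5, C7 6, J1 18, L8 20; go to U7.
At U7 the remaining stops are C7 11, J1 23, L8 25; go to C7.
At C7 the remaining stops are J1 12, L8 16; go to J1.
At J1 the remaining stops are L8 15; go to L8.
Return L8→HQ: 21.
Total = 14 + 5 + 8 + 5 + 11 + 12 + 15 + 21 = 91.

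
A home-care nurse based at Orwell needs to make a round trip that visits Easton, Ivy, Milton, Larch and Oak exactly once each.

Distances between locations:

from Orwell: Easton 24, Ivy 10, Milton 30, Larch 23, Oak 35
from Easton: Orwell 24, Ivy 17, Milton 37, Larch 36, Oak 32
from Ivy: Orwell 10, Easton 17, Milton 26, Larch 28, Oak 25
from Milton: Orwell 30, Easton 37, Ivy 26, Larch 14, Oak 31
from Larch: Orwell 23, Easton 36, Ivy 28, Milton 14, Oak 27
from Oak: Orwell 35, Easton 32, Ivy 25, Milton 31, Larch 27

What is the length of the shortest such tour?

Shortest round trip = 127.

Orwell - Easton - Ivy - Milton - Larch - Oak - Orwell: 24+17+26+14+27+35 = 143
Orwell - Easton - Ivy - Milton - Oak - Larch - Orwell: 24+17+26+31+27+23 = 148
Orwell - Easton - Ivy - Larch - Milton - Oak - Orwell: 24+17+28+14+31+35 = 149
Orwell - Easton - Ivy - Larch - Oak - Milton - Orwell: 24+17+28+27+31+30 = 157
Orwell - Easton - Ivy - Oak - Milton - Larch - Orwell: 24+17+25+31+14+23 = 134
Orwell - Easton - Ivy - Oak - Larch - Milton - Orwell: 24+17+25+27+14+30 = 137
Orwell - Easton - Milton - Ivy - Larch - Oak - Orwell: 24+37+26+28+27+35 = 177
Orwell - Easton - Milton - Ivy - Oak - Larch - Orwell: 24+37+26+25+27+23 = 162
Orwell - Easton - Milton - Larch - Ivy - Oak - Orwell: 24+37+14+28+25+35 = 163
Orwell - Easton - Milton - Larch - Oak - Ivy - Orwell: 24+37+14+27+25+10 = 137
Orwell - Easton - Milton - Oak - Ivy - Larch - Orwell: 24+37+31+25+28+23 = 168
Orwell - Easton - Milton - Oak - Larch - Ivy - Orwell: 24+37+31+27+28+10 = 157
Orwell - Easton - Larch - Ivy - Milton - Oak - Orwell: 24+36+28+26+31+35 = 180
Orwell - Easton - Larch - Ivy - Oak - Milton - Orwell: 24+36+28+25+31+30 = 174
… (46 more)
Orwell - Ivy - Easton - Oak - Milton - Larch - Orwell: 10+17+32+31+14+23 = 127  ← best
The minimum is 127.
One optimal route: Orwell → Ivy → Easton → Oak → Milton → Larch → Orwell (or its reverse).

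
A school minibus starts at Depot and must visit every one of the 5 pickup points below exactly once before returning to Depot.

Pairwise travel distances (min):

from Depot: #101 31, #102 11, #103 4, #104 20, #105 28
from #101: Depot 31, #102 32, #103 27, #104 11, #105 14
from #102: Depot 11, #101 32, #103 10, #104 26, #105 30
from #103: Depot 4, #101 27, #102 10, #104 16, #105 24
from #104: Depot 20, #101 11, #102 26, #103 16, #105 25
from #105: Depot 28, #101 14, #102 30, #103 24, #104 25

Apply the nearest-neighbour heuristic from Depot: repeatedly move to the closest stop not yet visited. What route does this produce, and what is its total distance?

From Depot: distances to unvisited — #103=4, #102=11, #104=20, #105=28, #101=31. Nearest is #103 (4).
From #103: distances to unvisited — #102=10, #104=16, #105=24, #101=27. Nearest is #102 (10).
From #102: distances to unvisited — #104=26, #105=30, #101=32. Nearest is #104 (26).
From #104: distances to unvisited — #101=11, #105=25. Nearest is #101 (11).
From #101: distances to unvisited — #105=14. Nearest is #105 (14).
Return #105→Depot: 28.
Total = 4 + 10 + 26 + 11 + 14 + 28 = 93.

93 min along Depot → #103 → #102 → #104 → #101 → #105 → Depot.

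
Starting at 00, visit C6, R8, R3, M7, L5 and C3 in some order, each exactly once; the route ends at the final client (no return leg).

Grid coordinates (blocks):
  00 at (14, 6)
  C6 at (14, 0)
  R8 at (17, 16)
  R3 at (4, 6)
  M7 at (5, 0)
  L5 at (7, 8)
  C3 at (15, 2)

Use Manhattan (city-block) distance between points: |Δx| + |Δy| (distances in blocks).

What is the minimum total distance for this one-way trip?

There are 6! = 720 possible orderings.
00 → C6 → R8 → R3 → M7 → L5 → C3: 6+19+23+7+10+14 = 79
00 → C6 → R8 → R3 → M7 → C3 → L5: 6+19+23+7+12+14 = 81
00 → C6 → R8 → R3 → L5 → M7 → C3: 6+19+23+5+10+12 = 75
00 → C6 → R8 → R3 → L5 → C3 → M7: 6+19+23+5+14+12 = 79
00 → C6 → R8 → R3 → C3 → M7 → L5: 6+19+23+15+12+10 = 85
00 → C6 → R8 → R3 → C3 → L5 → M7: 6+19+23+15+14+10 = 87
00 → C6 → R8 → M7 → R3 → L5 → C3: 6+19+28+7+5+14 = 79
00 → C6 → R8 → M7 → R3 → C3 → L5: 6+19+28+7+15+14 = 89
… (712 more)
00 → C3 → C6 → M7 → R3 → L5 → R8: 5+3+9+7+5+18 = 47  ← best
The minimum is 47.
One shortest path: 00 → C3 → C6 → M7 → R3 → L5 → R8.

Shortest open route: 47 blocks.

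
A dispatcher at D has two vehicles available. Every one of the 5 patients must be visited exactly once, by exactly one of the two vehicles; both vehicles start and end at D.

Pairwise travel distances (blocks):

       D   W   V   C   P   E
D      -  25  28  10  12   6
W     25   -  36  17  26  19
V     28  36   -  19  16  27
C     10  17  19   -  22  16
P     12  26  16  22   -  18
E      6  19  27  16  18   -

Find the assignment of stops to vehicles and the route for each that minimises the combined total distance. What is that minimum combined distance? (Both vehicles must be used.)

There are 2^4 − 1 = 15 ways to divide the 5 stops into two non-empty groups. For each, the best each vehicle can do is its own shortest tour through its group:
  {W} + {V, C, P, E}: 50 + 69 = 119
  {V} + {W, C, P, E}: 56 + 76 = 132
  {W, V} + {C, P, E}: 89 + 56 = 145
  {C} + {W, V, P, E}: 20 + 89 = 109
  {W, C} + {V, P, E}: 52 + 61 = 113
  {V, C} + {W, P, E}: 57 + 63 = 120
  … (15 splits in total)
  {W, V, C, P} + {E}: 89 + 12 = 101  ← best
Best: vehicle 1 D → W → C → V → P → D = 89; vehicle 2 D → E → D = 12; combined 101.

Minimum combined distance: 101 blocks.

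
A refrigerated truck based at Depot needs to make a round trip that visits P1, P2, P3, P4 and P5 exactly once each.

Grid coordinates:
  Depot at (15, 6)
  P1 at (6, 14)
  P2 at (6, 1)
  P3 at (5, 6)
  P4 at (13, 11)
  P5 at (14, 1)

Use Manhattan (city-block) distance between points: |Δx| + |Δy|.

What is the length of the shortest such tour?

Depot→P1→P2→P3→P4→P5→Depot: 17+13+6+13+11+6 = 66
Depot→P1→P2→P3→P5→P4→Depot: 17+13+6+14+11+7 = 68
Depot→P1→P2→P4→P3→P5→Depot: 17+13+17+13+14+6 = 80
Depot→P1→P2→P4→P5→P3→Depot: 17+13+17+11+14+10 = 82
Depot→P1→P2→P5→P3→P4→Depot: 17+13+8+14+13+7 = 72
Depot→P1→P2→P5→P4→P3→Depot: 17+13+8+11+13+10 = 72
Depot→P1→P3→P2→P4→P5→Depot: 17+9+6+17+11+6 = 66
Depot→P1→P3→P2→P5→P4→Depot: 17+9+6+8+11+7 = 58
Depot→P1→P3→P4→P2→P5→Depot: 17+9+13+17+8+6 = 70
Depot→P1→P3→P4→P5→P2→Depot: 17+9+13+11+8+14 = 72
Depot→P1→P3→P5→P2→P4→Depot: 17+9+14+8+17+7 = 72
Depot→P1→P3→P5→P4→P2→Depot: 17+9+14+11+17+14 = 82
Depot→P1→P4→P2→P3→P5→Depot: 17+10+17+6+14+6 = 70
Depot→P1→P4→P2→P5→P3→Depot: 17+10+17+8+14+10 = 76
… (46 more)
Depot→P4→P1→P3→P2→P5→Depot: 7+10+9+6+8+6 = 46  ← best
The minimum is 46.
One optimal route: Depot → P4 → P1 → P3 → P2 → P5 → Depot (or its reverse).

46 — the shortest possible round trip.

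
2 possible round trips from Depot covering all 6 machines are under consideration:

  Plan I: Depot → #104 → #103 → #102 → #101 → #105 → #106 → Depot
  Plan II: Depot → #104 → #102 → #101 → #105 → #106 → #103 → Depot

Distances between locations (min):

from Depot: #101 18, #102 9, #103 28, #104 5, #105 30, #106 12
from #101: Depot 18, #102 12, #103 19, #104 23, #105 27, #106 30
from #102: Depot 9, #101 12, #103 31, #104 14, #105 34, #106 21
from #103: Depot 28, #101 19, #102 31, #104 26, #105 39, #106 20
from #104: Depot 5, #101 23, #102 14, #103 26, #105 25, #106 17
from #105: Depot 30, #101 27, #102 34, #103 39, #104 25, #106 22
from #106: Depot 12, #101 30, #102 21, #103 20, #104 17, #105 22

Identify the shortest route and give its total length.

Plan I: 5 + 26 + 31 + 12 + 27 + 22 + 12 = 135
Plan II: 5 + 14 + 12 + 27 + 22 + 20 + 28 = 128

Shortest is Plan II, total 128 min.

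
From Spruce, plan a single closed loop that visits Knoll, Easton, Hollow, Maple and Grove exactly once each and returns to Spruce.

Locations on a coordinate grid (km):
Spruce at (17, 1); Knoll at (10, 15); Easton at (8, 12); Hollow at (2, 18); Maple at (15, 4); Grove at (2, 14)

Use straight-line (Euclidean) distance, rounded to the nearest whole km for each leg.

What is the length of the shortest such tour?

Spruce-Knoll-Easton-Hollow-Maple-Grove-Spruce: 16+4+8+19+16+20 = 83
Spruce-Knoll-Easton-Hollow-Grove-Maple-Spruce: 16+4+8+4+16+4 = 52
Spruce-Knoll-Easton-Maple-Hollow-Grove-Spruce: 16+4+11+19+4+20 = 74
Spruce-Knoll-Easton-Maple-Grove-Hollow-Spruce: 16+4+11+16+4+23 = 74
Spruce-Knoll-Easton-Grove-Hollow-Maple-Spruce: 16+4+6+4+19+4 = 53
Spruce-Knoll-Easton-Grove-Maple-Hollow-Spruce: 16+4+6+16+19+23 = 84
Spruce-Knoll-Hollow-Easton-Maple-Grove-Spruce: 16+9+8+11+16+20 = 80
Spruce-Knoll-Hollow-Easton-Grove-Maple-Spruce: 16+9+8+6+16+4 = 59
Spruce-Knoll-Hollow-Maple-Easton-Grove-Spruce: 16+9+19+11+6+20 = 81
Spruce-Knoll-Hollow-Maple-Grove-Easton-Spruce: 16+9+19+16+6+14 = 80
Spruce-Knoll-Hollow-Grove-Easton-Maple-Spruce: 16+9+4+6+11+4 = 50
Spruce-Knoll-Hollow-Grove-Maple-Easton-Spruce: 16+9+4+16+11+14 = 70
Spruce-Knoll-Maple-Easton-Hollow-Grove-Spruce: 16+12+11+8+4+20 = 71
Spruce-Knoll-Maple-Easton-Grove-Hollow-Spruce: 16+12+11+6+4+23 = 72
… (46 more)
Spruce-Easton-Grove-Hollow-Knoll-Maple-Spruce: 14+6+4+9+12+4 = 49  ← best
The minimum is 49.
One optimal route: Spruce → Easton → Grove → Hollow → Knoll → Maple → Spruce (or its reverse).

49 km — the shortest possible round trip.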